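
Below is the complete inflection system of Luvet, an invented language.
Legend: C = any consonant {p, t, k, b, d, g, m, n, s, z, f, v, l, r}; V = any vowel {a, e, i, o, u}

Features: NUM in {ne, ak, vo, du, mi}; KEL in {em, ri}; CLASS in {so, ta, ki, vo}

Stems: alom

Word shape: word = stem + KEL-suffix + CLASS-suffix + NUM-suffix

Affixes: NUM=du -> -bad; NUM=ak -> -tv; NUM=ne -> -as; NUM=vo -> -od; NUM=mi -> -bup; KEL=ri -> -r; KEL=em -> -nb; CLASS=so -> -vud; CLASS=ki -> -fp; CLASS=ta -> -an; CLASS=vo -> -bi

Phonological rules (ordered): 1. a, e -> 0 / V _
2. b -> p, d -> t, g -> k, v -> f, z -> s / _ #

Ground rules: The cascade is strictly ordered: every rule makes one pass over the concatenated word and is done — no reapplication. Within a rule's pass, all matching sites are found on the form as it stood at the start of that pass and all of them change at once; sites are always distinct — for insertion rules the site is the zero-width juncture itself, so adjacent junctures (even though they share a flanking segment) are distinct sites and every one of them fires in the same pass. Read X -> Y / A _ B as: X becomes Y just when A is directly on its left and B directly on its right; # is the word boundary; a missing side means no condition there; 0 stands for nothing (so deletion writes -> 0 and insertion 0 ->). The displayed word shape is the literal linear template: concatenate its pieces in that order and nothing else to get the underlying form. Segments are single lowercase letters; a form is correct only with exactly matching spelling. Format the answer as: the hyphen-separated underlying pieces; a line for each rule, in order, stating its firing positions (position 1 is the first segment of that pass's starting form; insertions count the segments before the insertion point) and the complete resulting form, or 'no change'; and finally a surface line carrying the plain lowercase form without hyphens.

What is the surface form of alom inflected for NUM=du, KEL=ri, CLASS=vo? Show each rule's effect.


underlying: alom-r-bi-bad
1. a, e -> 0 / V _: no change
2. b -> p, d -> t, g -> k, v -> f, z -> s / _ #: fires at position(s) 10: alomrbibat
surface: alomrbibat


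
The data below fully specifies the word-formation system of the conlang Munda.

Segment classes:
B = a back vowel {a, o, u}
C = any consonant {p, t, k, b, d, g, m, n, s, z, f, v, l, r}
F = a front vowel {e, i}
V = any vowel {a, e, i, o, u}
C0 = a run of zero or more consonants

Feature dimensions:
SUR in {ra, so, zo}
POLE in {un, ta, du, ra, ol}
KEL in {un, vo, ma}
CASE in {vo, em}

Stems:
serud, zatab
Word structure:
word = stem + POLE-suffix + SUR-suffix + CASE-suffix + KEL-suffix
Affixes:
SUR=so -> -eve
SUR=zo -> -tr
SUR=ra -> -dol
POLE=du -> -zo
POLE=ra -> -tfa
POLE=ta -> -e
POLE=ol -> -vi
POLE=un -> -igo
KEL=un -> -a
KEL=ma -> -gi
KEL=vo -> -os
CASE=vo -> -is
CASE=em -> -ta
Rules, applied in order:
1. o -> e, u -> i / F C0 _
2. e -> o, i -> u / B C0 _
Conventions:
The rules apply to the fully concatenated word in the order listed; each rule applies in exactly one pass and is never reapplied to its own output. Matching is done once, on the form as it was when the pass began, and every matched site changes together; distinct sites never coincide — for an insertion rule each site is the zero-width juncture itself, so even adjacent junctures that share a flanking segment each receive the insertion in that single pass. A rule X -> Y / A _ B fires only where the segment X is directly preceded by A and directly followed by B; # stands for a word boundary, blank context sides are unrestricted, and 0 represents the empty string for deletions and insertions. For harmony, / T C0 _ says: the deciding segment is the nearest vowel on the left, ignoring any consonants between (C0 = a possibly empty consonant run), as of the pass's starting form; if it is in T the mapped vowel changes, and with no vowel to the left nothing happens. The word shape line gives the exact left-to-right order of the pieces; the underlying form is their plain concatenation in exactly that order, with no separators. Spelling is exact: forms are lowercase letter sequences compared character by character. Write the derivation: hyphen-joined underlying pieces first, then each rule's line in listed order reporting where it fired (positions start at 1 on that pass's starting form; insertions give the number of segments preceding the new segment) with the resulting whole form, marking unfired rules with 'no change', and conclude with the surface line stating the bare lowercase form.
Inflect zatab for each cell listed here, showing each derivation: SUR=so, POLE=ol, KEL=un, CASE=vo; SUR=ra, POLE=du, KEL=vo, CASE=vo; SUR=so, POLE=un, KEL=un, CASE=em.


cell SUR=so, POLE=ol, KEL=un, CASE=vo:
underlying: zatab-vi-eve-is-a
1. o -> e, u -> i / F C0 _: no change
2. e -> o, i -> u / B C0 _: fires at position(s) 7: zatabvueveisa
surface: zatabvueveisa

cell SUR=ra, POLE=du, KEL=vo, CASE=vo:
underlying: zatab-zo-dol-is-os
1. o -> e, u -> i / F C0 _: fires at position(s) 13: zatabzodolises
2. e -> o, i -> u / B C0 _: fires at position(s) 11: zatabzodoluses
surface: zatabzodoluses

cell SUR=so, POLE=un, KEL=un, CASE=em:
underlying: zatab-igo-eve-ta-a
1. o -> e, u -> i / F C0 _: fires at position(s) 8: zatabigeevetaa
2. e -> o, i -> u / B C0 _: fires at position(s) 6: zatabugeevetaa
surface: zatabugeevetaa


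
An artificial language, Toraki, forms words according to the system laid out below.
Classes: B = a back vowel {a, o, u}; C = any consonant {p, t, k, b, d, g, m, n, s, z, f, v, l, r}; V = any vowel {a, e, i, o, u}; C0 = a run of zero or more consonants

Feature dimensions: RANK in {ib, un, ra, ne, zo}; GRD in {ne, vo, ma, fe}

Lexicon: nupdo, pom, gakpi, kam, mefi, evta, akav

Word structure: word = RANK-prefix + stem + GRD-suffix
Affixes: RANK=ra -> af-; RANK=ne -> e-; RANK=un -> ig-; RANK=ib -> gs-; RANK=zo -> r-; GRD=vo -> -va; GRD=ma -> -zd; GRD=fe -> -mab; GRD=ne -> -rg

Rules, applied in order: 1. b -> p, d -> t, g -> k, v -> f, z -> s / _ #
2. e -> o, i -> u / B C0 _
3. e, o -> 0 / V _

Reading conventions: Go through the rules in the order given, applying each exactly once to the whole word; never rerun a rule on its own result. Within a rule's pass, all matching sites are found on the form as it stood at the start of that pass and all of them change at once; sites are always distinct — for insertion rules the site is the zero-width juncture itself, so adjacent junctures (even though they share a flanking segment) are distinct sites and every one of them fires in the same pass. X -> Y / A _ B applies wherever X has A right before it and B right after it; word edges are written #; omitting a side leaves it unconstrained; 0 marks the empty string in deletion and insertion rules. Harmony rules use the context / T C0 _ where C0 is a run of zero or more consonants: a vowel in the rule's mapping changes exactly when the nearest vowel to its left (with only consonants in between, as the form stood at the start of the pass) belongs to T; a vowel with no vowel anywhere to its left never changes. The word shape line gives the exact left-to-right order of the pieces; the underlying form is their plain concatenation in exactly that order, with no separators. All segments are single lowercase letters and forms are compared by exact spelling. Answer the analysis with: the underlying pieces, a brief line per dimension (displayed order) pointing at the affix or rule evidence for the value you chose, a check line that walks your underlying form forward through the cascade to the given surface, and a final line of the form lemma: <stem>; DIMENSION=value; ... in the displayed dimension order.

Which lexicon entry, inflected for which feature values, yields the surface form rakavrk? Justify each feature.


underlying: r-akav-rg
RANK=zo - signalled by the affix r-
GRD=ne - signalled by the affix -rg
check: rakavrg -> rakavrk -> rakavrk -> rakavrk
lemma: akav; RANK=zo; GRD=ne


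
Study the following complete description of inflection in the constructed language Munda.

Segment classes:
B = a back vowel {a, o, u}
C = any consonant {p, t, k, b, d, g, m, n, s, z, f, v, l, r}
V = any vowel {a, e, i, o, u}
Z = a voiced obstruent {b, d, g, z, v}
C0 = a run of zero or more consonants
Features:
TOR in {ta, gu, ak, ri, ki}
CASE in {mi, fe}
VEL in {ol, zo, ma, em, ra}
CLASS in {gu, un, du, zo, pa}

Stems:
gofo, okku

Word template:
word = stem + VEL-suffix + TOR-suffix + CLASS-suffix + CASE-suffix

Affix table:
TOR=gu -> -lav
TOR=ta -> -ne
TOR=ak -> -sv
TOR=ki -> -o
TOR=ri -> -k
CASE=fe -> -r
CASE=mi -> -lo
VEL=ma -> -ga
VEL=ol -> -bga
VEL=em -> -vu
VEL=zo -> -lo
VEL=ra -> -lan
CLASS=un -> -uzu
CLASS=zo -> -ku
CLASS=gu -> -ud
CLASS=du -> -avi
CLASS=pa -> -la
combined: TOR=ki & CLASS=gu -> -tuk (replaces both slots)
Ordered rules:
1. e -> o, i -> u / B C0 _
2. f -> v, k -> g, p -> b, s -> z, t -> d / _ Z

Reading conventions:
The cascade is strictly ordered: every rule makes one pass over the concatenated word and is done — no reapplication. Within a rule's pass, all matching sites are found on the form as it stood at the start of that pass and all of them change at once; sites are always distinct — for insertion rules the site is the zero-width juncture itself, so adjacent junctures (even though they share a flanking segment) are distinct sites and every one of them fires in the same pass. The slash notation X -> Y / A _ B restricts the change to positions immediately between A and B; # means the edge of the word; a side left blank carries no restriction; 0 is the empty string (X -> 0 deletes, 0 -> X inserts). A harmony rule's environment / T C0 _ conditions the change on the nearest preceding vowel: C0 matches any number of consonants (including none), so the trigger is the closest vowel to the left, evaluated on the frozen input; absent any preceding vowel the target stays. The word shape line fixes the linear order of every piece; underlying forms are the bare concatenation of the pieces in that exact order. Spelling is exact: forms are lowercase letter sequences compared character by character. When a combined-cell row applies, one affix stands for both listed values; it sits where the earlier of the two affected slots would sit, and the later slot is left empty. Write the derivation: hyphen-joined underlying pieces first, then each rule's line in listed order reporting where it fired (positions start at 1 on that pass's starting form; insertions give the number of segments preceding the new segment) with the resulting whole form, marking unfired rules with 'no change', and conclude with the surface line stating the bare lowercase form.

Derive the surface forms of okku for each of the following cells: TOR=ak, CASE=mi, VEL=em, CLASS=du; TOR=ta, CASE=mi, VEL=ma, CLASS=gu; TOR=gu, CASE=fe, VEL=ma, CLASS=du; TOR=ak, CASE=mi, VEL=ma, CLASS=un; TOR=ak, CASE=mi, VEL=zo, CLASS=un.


cell TOR=ak, CASE=mi, VEL=em, CLASS=du:
underlying: okku-vu-sv-avi-lo
1. e -> o, i -> u / B C0 _: fires at position(s) 11: okkuvusvavulo
2. f -> v, k -> g, p -> b, s -> z, t -> d / _ Z: fires at position(s) 7: okkuvuzvavulo
surface: okkuvuzvavulo

cell TOR=ta, CASE=mi, VEL=ma, CLASS=gu:
underlying: okku-ga-ne-ud-lo
1. e -> o, i -> u / B C0 _: fires at position(s) 8: okkuganoudlo
2. f -> v, k -> g, p -> b, s -> z, t -> d / _ Z: no change
surface: okkuganoudlo

cell TOR=gu, CASE=fe, VEL=ma, CLASS=du:
underlying: okku-ga-lav-avi-r
1. e -> o, i -> u / B C0 _: fires at position(s) 12: okkugalavavur
2. f -> v, k -> g, p -> b, s -> z, t -> d / _ Z: no change
surface: okkugalavavur

cell TOR=ak, CASE=mi, VEL=ma, CLASS=un:
underlying: okku-ga-sv-uzu-lo
1. e -> o, i -> u / B C0 _: no change
2. f -> v, k -> g, p -> b, s -> z, t -> d / _ Z: fires at position(s) 7: okkugazvuzulo
surface: okkugazvuzulo

cell TOR=ak, CASE=mi, VEL=zo, CLASS=un:
underlying: okku-lo-sv-uzu-lo
1. e -> o, i -> u / B C0 _: no change
2. f -> v, k -> g, p -> b, s -> z, t -> d / _ Z: fires at position(s) 7: okkulozvuzulo
surface: okkulozvuzulo


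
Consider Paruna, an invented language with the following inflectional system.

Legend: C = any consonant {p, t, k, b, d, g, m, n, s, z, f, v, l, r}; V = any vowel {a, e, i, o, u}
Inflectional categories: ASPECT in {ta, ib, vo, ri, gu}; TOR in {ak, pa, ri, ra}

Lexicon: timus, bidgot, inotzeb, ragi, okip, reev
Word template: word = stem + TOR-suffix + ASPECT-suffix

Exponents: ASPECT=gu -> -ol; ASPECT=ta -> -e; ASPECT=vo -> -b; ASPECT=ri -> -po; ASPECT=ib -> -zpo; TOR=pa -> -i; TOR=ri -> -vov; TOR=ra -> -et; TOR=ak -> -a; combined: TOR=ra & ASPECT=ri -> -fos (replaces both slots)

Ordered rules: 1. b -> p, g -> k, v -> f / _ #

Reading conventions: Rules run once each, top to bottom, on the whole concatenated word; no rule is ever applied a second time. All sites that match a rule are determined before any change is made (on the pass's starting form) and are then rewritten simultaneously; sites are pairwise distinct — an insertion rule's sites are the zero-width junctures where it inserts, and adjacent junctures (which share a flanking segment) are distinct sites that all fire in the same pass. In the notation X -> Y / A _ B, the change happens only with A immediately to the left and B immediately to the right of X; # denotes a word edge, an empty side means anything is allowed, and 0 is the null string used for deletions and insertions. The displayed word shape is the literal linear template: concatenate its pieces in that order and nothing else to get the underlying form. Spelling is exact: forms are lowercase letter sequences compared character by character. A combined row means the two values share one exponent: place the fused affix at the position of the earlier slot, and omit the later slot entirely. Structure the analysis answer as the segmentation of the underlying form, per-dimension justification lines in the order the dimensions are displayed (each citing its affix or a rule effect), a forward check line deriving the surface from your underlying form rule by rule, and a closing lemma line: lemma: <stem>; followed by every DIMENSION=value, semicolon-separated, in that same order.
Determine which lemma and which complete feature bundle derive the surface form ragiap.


underlying: ragi-a-b
ASPECT=vo - signalled by the affix -b
TOR=ak - signalled by the affix -a
check: ragiab -> ragiap
lemma: ragi; ASPECT=vo; TOR=ak


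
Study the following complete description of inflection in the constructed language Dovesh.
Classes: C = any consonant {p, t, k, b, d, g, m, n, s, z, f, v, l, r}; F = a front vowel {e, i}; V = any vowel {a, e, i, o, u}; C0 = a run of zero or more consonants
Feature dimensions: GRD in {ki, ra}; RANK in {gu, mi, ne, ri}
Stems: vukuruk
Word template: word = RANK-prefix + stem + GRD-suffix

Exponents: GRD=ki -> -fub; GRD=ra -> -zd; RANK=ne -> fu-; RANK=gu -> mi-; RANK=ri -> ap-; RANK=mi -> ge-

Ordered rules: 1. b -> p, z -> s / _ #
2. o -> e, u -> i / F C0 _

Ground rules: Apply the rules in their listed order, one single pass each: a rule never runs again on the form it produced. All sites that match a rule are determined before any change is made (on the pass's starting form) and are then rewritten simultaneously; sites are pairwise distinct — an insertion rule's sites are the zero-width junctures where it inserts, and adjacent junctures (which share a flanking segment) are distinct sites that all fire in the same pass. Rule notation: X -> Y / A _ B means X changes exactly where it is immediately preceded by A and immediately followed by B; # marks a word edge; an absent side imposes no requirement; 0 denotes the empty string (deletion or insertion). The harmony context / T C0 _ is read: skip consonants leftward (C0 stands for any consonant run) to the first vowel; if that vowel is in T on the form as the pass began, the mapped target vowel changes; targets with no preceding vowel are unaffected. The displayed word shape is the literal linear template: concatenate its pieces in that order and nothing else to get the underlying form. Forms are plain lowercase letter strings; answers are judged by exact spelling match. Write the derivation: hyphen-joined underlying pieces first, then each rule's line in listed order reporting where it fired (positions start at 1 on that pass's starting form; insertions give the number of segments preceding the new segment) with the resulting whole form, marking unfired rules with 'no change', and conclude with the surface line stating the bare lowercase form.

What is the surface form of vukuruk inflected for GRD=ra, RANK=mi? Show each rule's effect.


underlying: ge-vukuruk-zd
1. b -> p, z -> s / _ #: no change
2. o -> e, u -> i / F C0 _: fires at position(s) 4: gevikurukzd
surface: gevikurukzd


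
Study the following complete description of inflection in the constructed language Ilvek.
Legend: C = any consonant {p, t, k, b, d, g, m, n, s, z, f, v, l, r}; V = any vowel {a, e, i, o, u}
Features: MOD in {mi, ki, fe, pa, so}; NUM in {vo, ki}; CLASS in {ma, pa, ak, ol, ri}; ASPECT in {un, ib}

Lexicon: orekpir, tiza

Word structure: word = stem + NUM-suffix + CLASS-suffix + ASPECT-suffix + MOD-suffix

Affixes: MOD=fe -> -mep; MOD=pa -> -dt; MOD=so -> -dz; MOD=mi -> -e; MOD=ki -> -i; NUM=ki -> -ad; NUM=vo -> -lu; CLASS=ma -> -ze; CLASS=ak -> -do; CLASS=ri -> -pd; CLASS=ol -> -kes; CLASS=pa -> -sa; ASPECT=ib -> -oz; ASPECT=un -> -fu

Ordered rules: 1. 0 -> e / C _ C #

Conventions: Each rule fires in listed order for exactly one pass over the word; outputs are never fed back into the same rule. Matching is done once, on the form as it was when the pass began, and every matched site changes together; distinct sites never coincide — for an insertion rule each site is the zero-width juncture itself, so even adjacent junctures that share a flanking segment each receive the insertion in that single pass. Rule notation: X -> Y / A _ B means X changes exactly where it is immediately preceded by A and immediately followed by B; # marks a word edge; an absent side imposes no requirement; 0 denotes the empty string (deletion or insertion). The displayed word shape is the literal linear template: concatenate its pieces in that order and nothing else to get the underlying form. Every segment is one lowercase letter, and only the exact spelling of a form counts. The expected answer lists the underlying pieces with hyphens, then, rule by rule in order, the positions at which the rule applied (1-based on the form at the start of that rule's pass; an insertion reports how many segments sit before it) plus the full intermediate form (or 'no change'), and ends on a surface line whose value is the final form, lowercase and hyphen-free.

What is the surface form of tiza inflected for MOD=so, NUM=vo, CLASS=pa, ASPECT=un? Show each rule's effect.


underlying: tiza-lu-sa-fu-dz
1. 0 -> e / C _ C #: inserts after position(s) 11: tizalusafudez
surface: tizalusafudez


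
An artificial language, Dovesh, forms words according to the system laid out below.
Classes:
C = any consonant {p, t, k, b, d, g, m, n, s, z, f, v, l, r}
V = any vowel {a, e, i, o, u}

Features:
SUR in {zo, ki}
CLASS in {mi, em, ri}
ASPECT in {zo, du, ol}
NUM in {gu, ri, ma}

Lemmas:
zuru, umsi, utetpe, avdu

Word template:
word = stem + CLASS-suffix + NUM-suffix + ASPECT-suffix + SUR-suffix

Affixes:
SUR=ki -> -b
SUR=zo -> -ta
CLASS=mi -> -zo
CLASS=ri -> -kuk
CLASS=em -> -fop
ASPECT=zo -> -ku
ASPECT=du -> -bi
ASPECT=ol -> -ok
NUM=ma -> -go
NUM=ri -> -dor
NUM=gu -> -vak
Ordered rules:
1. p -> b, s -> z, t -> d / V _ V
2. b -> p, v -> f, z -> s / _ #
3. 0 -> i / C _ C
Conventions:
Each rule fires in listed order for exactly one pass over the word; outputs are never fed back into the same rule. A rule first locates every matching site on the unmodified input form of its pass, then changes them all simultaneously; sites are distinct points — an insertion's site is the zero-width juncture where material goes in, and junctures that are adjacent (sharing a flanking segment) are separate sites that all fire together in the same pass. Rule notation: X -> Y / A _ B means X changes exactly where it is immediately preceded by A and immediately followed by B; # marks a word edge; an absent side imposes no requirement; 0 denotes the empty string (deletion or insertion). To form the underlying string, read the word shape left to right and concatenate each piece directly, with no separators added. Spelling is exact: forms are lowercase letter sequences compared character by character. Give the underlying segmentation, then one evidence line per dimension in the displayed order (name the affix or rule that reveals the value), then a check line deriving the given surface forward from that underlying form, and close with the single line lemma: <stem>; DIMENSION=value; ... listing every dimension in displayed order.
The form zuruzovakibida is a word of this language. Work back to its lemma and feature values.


underlying: zuru-zo-vak-bi-ta
SUR=zo - signalled by the affix -ta
CLASS=mi - signalled by the affix -zo
ASPECT=du - signalled by the affix -bi
NUM=gu - signalled by the affix -vak
check: zuruzovakbita -> zuruzovakbida -> zuruzovakbida -> zuruzovakibida
lemma: zuru; SUR=zo; CLASS=mi; ASPECT=du; NUM=gu


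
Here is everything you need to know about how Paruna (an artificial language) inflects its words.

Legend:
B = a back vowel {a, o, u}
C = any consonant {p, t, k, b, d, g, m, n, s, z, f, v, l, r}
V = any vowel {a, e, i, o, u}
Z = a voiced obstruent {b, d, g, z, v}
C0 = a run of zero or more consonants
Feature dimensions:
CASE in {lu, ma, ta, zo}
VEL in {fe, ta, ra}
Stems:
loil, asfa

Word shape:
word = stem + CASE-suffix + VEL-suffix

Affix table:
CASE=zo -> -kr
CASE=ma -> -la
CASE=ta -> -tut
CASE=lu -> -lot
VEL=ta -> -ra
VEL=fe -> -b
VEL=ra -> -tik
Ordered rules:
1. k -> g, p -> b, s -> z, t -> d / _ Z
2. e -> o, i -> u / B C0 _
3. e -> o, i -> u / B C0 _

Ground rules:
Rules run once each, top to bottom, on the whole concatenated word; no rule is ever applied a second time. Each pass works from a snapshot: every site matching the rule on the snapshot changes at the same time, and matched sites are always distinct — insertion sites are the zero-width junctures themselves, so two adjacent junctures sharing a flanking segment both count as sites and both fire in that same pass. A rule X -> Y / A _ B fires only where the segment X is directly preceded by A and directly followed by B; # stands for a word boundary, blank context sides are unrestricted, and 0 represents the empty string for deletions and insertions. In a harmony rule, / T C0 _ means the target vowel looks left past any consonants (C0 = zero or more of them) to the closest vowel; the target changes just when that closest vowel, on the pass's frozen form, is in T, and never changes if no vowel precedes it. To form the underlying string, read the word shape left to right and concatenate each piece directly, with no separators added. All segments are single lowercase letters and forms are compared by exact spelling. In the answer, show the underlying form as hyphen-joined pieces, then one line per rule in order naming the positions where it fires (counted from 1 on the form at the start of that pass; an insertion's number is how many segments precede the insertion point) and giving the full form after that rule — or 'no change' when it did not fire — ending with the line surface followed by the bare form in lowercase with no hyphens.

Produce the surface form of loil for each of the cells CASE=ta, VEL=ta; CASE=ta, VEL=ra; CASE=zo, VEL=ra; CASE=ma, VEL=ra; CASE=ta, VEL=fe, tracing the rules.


cell CASE=ta, VEL=ta:
underlying: loil-tut-ra
1. k -> g, p -> b, s -> z, t -> d / _ Z: no change
2. e -> o, i -> u / B C0 _: fires at position(s) 3: loultutra
3. e -> o, i -> u / B C0 _: no change
surface: loultutra

cell CASE=ta, VEL=ra:
underlying: loil-tut-tik
1. k -> g, p -> b, s -> z, t -> d / _ Z: no change
2. e -> o, i -> u / B C0 _: fires at position(s) 3, 9: loultuttuk
3. e -> o, i -> u / B C0 _: no change
surface: loultuttuk

cell CASE=zo, VEL=ra:
underlying: loil-kr-tik
1. k -> g, p -> b, s -> z, t -> d / _ Z: no change
2. e -> o, i -> u / B C0 _: fires at position(s) 3: loulkrtik
3. e -> o, i -> u / B C0 _: fires at position(s) 8: loulkrtuk
surface: loulkrtuk

cell CASE=ma, VEL=ra:
underlying: loil-la-tik
1. k -> g, p -> b, s -> z, t -> d / _ Z: no change
2. e -> o, i -> u / B C0 _: fires at position(s) 3, 8: loullatuk
3. e -> o, i -> u / B C0 _: no change
surface: loullatuk

cell CASE=ta, VEL=fe:
underlying: loil-tut-b
1. k -> g, p -> b, s -> z, t -> d / _ Z: fires at position(s) 7: loiltudb
2. e -> o, i -> u / B C0 _: fires at position(s) 3: loultudb
3. e -> o, i -> u / B C0 _: no change
surface: loultudb


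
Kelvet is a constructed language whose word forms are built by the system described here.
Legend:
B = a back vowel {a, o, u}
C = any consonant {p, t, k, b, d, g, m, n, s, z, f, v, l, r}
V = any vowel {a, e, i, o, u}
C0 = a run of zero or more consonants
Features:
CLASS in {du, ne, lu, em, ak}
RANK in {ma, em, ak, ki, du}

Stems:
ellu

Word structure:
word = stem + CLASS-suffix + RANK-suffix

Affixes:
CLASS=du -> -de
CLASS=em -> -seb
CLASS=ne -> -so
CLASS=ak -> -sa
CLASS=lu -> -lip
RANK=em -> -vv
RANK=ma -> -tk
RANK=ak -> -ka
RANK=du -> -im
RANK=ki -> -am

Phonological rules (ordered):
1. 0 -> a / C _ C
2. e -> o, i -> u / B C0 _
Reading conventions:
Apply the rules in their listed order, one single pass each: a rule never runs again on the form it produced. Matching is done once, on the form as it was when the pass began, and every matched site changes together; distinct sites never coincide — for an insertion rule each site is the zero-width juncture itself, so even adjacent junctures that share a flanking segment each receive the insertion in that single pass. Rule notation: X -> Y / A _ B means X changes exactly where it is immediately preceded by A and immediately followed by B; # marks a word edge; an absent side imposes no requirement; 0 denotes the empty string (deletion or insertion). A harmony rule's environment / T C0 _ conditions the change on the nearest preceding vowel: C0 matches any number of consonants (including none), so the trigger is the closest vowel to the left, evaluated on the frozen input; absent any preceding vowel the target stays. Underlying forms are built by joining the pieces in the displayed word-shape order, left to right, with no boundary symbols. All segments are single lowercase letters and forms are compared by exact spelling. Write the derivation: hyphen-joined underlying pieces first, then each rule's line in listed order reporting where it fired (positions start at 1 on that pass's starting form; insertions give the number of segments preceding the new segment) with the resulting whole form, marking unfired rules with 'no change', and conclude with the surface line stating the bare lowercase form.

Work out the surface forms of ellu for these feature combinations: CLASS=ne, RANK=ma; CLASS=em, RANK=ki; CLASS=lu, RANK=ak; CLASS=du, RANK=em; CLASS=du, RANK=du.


cell CLASS=ne, RANK=ma:
underlying: ellu-so-tk
1. 0 -> a / C _ C: inserts after position(s) 2, 7: elalusotak
2. e -> o, i -> u / B C0 _: no change
surface: elalusotak

cell CLASS=em, RANK=ki:
underlying: ellu-seb-am
1. 0 -> a / C _ C: inserts after position(s) 2: elalusebam
2. e -> o, i -> u / B C0 _: fires at position(s) 7: elalusobam
surface: elalusobam

cell CLASS=lu, RANK=ak:
underlying: ellu-lip-ka
1. 0 -> a / C _ C: inserts after position(s) 2, 7: elalulipaka
2. e -> o, i -> u / B C0 _: fires at position(s) 7: elalulupaka
surface: elalulupaka

cell CLASS=du, RANK=em:
underlying: ellu-de-vv
1. 0 -> a / C _ C: inserts after position(s) 2, 7: elaludevav
2. e -> o, i -> u / B C0 _: fires at position(s) 7: elaludovav
surface: elaludovav

cell CLASS=du, RANK=du:
underlying: ellu-de-im
1. 0 -> a / C _ C: inserts after position(s) 2: elaludeim
2. e -> o, i -> u / B C0 _: fires at position(s) 7: elaludoim
surface: elaludoim


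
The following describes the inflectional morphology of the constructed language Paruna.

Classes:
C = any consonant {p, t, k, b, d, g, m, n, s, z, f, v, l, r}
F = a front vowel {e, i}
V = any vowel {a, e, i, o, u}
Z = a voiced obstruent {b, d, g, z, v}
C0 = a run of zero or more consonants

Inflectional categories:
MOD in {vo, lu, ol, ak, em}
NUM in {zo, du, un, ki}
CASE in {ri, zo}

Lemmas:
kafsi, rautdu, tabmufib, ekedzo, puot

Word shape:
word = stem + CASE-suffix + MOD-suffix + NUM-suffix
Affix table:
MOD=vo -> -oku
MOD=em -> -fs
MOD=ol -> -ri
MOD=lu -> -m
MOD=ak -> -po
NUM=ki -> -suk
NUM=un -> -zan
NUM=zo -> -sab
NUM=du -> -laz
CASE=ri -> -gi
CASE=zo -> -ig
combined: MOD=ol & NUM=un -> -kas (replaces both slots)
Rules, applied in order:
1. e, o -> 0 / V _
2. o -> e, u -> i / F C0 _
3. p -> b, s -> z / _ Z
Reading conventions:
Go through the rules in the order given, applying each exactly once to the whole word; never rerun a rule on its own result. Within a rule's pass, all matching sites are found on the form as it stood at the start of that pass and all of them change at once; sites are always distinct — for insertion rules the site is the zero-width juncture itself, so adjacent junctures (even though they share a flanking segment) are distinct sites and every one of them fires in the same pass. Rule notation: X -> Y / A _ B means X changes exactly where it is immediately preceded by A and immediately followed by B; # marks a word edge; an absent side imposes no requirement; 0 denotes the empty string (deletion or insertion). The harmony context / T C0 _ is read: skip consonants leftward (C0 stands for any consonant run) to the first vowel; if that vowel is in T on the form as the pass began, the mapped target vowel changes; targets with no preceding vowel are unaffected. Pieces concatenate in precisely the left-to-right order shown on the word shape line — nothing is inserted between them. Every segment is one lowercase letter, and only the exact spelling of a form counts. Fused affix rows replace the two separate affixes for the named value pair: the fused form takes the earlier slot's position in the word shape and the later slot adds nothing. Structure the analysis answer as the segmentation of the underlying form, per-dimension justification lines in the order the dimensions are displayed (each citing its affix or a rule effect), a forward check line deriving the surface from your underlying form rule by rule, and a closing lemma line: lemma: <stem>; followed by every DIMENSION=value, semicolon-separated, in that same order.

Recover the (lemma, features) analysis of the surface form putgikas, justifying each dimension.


underlying: puot-gi-kas
MOD=ol - signalled by the combined affix row
NUM=un - signalled by the combined affix row
CASE=ri - signalled by the affix -gi
check: puotgikas -> putgikas -> putgikas -> putgikas
lemma: puot; MOD=ol; NUM=un; CASE=ri


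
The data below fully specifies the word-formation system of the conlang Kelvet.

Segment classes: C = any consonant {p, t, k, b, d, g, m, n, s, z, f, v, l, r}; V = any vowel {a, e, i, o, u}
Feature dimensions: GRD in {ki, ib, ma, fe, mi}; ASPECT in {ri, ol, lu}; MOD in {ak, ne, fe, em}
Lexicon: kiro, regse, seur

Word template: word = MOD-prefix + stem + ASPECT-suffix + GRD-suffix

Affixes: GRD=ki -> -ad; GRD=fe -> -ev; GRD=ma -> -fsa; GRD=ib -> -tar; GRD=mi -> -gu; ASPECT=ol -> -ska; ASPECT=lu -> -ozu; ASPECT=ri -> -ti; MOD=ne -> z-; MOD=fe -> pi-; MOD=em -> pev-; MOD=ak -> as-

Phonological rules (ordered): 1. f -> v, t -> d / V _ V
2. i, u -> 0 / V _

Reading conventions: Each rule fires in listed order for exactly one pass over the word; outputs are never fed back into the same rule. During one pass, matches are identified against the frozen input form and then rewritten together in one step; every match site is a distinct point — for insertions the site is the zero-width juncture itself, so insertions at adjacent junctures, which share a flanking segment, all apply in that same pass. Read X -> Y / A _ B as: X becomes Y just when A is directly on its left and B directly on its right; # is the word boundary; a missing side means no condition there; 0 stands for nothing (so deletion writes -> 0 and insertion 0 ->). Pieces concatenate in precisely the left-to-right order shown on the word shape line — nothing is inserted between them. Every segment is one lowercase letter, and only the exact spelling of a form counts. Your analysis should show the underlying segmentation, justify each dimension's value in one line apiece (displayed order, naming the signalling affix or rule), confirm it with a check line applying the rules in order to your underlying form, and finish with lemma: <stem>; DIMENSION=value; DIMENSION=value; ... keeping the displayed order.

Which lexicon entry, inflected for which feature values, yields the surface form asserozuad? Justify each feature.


underlying: as-seur-ozu-ad
GRD=ki - signalled by the affix -ad
ASPECT=lu - signalled by the affix -ozu
MOD=ak - signalled by the affix as-
check: asseurozuad -> asseurozuad -> asserozuad
lemma: seur; GRD=ki; ASPECT=lu; MOD=ak


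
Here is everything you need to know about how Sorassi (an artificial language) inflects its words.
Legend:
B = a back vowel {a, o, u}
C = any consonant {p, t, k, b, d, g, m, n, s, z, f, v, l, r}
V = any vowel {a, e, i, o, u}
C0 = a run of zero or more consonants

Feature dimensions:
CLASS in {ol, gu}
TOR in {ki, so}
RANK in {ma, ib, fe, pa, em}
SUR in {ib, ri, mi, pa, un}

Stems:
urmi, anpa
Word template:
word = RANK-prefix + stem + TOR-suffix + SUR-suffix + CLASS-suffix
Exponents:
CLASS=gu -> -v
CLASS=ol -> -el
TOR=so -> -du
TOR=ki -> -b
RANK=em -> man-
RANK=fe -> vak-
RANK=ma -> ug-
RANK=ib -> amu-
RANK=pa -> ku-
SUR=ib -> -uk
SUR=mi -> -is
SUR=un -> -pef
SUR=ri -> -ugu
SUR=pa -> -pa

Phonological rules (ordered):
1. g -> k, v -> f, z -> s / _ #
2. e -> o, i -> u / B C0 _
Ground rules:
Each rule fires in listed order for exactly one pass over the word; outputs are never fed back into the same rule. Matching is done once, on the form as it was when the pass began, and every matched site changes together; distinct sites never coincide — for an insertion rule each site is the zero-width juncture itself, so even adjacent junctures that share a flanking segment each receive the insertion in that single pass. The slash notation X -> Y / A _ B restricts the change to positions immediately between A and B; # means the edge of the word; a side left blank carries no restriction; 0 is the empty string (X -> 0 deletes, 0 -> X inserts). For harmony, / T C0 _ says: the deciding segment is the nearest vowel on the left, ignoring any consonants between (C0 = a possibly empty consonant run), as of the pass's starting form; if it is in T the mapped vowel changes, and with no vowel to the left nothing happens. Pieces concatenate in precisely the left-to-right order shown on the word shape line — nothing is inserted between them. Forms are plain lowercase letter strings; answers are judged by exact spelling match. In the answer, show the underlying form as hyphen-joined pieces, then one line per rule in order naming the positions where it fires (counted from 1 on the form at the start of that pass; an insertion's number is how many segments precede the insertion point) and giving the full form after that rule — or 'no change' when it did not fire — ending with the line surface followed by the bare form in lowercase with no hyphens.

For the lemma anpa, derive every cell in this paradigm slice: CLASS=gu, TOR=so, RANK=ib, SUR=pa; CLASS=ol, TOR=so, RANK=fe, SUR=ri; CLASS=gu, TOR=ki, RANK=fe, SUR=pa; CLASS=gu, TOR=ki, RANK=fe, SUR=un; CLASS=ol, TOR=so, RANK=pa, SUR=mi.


cell CLASS=gu, TOR=so, RANK=ib, SUR=pa:
underlying: amu-anpa-du-pa-v
1. g -> k, v -> f, z -> s / _ #: fires at position(s) 12: amuanpadupaf
2. e -> o, i -> u / B C0 _: no change
surface: amuanpadupaf

cell CLASS=ol, TOR=so, RANK=fe, SUR=ri:
underlying: vak-anpa-du-ugu-el
1. g -> k, v -> f, z -> s / _ #: no change
2. e -> o, i -> u / B C0 _: fires at position(s) 13: vakanpaduuguol
surface: vakanpaduuguol

cell CLASS=gu, TOR=ki, RANK=fe, SUR=pa:
underlying: vak-anpa-b-pa-v
1. g -> k, v -> f, z -> s / _ #: fires at position(s) 11: vakanpabpaf
2. e -> o, i -> u / B C0 _: no change
surface: vakanpabpaf

cell CLASS=gu, TOR=ki, RANK=fe, SUR=un:
underlying: vak-anpa-b-pef-v
1. g -> k, v -> f, z -> s / _ #: fires at position(s) 12: vakanpabpeff
2. e -> o, i -> u / B C0 _: fires at position(s) 10: vakanpabpoff
surface: vakanpabpoff

cell CLASS=ol, TOR=so, RANK=pa, SUR=mi:
underlying: ku-anpa-du-is-el
1. g -> k, v -> f, z -> s / _ #: no change
2. e -> o, i -> u / B C0 _: fires at position(s) 9: kuanpaduusel
surface: kuanpaduusel


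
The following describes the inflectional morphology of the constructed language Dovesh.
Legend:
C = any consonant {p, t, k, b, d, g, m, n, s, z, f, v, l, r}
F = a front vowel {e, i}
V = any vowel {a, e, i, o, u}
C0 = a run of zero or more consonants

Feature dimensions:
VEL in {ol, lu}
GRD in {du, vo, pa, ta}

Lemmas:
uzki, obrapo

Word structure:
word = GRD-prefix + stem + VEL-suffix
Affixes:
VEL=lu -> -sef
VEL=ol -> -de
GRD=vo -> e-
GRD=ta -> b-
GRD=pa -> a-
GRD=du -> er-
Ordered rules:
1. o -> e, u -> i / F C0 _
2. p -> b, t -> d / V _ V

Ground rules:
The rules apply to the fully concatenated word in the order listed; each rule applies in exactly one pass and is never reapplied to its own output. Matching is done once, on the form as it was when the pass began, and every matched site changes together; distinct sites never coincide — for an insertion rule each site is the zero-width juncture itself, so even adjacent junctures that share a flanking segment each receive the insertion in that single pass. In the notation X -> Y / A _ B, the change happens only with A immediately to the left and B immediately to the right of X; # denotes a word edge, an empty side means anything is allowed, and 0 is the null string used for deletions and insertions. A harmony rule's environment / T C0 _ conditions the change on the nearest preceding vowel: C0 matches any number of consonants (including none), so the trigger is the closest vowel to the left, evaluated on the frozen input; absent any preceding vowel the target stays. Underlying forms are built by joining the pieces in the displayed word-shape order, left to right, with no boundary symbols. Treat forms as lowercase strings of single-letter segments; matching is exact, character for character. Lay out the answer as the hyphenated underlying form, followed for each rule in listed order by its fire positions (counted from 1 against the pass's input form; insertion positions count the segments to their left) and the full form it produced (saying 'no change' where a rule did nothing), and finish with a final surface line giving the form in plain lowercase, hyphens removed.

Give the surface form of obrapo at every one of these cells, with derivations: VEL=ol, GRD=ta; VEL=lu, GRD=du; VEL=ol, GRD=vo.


cell VEL=ol, GRD=ta:
underlying: b-obrapo-de
1. o -> e, u -> i / F C0 _: no change
2. p -> b, t -> d / V _ V: fires at position(s) 6: bobrabode
surface: bobrabode

cell VEL=lu, GRD=du:
underlying: er-obrapo-sef
1. o -> e, u -> i / F C0 _: fires at position(s) 3: erebraposef
2. p -> b, t -> d / V _ V: fires at position(s) 7: erebrabosef
surface: erebrabosef

cell VEL=ol, GRD=vo:
underlying: e-obrapo-de
1. o -> e, u -> i / F C0 _: fires at position(s) 2: eebrapode
2. p -> b, t -> d / V _ V: fires at position(s) 6: eebrabode
surface: eebrabode


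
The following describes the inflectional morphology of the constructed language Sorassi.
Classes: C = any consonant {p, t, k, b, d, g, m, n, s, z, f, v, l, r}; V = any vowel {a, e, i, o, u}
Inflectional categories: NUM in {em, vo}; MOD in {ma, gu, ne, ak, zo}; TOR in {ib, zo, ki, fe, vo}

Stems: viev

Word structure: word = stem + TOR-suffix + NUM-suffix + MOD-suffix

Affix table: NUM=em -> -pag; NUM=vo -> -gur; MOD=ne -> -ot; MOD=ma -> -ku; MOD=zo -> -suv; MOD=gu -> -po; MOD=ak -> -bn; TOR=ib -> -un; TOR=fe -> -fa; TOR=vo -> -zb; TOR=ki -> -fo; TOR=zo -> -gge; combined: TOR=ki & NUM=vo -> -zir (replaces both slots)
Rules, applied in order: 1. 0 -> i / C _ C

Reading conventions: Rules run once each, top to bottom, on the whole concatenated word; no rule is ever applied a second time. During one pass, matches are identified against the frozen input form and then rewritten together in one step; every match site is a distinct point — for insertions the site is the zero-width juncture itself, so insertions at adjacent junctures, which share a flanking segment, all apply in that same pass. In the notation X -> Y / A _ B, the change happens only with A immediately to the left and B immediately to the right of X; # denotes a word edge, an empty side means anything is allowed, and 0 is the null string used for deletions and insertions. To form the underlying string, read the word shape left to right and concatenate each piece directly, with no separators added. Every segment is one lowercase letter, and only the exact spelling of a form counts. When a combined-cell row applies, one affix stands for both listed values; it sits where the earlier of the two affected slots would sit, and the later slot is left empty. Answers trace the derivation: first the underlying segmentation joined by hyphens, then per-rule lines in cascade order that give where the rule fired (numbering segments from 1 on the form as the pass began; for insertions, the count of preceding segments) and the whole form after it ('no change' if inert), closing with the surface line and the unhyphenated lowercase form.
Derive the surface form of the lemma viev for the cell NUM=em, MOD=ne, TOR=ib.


underlying: viev-un-pag-ot
1. 0 -> i / C _ C: inserts after position(s) 6: vievunipagot
surface: vievunipagot
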